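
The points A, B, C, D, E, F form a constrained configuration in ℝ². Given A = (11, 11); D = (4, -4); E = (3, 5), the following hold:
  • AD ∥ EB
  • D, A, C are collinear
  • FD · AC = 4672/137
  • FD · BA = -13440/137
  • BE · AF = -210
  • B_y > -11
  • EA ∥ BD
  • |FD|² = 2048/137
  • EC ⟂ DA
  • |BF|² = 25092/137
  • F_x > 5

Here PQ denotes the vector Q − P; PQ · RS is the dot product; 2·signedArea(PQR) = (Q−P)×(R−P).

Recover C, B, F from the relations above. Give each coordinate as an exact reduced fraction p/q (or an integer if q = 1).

B = (-4, -10)
C = (996/137, 412/137)
F = (772/137, -68/137)

1. C_x = 996/137  [D, A, C are collinear ∩ EC ⟂ DA]
2. C_y = 412/137  [D, A, C are collinear ∩ EC ⟂ DA]
   → C = (996/137, 412/137)
3. B_x = -4  [EA ∥ BD ∩ AD ∥ EB]
4. B_y = -10  [EA ∥ BD ∩ AD ∥ EB]
   → B = (-4, -10)
5. F_x = 772/137  [FD · BA = -13440/137 ∩ BE · AF = -210]
6. F_y = -68/137  [FD · BA = -13440/137 ∩ BE · AF = -210]
   → F = (772/137, -68/137)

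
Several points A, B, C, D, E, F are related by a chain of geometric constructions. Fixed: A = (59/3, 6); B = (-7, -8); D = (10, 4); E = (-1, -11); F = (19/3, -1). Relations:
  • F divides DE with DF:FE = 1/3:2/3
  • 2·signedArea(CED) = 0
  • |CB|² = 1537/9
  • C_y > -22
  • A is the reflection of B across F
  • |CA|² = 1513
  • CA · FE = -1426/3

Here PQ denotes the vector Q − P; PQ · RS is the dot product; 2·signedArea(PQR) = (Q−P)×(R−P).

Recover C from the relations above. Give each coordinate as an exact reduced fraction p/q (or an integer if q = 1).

1. C_x = -25/3  [2·signedArea(CED) = 0 ∩ CA · FE = -1426/3]
2. C_y = -21  [2·signedArea(CED) = 0 ∩ CA · FE = -1426/3]
   → C = (-25/3, -21)

C = (-25/3, -21)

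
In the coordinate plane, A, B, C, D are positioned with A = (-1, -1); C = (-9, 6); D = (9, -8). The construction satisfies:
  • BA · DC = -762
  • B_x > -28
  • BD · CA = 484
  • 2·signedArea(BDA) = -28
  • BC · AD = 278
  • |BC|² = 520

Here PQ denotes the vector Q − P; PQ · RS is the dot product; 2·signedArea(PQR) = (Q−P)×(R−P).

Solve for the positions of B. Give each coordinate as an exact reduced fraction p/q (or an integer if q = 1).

B = (-27, 20)

1. B_x = -27  [BA · DC = -762 ∩ 2·signedArea(BDA) = -28]
2. B_y = 20  [BA · DC = -762 ∩ 2·signedArea(BDA) = -28]
   → B = (-27, 20)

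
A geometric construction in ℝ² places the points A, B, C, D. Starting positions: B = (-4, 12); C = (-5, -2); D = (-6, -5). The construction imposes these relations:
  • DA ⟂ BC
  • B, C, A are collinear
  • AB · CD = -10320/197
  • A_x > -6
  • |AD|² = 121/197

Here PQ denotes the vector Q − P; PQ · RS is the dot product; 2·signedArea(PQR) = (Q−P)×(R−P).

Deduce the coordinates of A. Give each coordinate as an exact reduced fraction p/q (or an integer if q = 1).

A = (-1028/197, -996/197)

1. A_x = -1028/197  [B, C, A are collinear ∩ DA ⟂ BC]
2. A_y = -996/197  [B, C, A are collinear ∩ DA ⟂ BC]
   → A = (-1028/197, -996/197)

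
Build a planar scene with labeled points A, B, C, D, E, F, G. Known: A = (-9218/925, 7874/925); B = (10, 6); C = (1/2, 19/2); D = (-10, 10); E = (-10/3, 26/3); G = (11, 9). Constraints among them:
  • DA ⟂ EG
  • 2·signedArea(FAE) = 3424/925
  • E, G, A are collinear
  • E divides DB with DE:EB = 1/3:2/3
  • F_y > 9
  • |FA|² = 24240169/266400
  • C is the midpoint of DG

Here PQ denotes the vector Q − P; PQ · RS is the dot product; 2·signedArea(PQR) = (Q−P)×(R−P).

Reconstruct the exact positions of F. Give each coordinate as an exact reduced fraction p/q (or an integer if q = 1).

1. F_x = -11/24  [line -428/2775·x + 18404/2775·y + -6848/111 = 0 ∩ |FA|² = 24240169/266400]
2. F_y = 223/24  [line -428/2775·x + 18404/2775·y + -6848/111 = 0 ∩ |FA|² = 24240169/266400]
   → F = (-11/24, 223/24)

F = (-11/24, 223/24)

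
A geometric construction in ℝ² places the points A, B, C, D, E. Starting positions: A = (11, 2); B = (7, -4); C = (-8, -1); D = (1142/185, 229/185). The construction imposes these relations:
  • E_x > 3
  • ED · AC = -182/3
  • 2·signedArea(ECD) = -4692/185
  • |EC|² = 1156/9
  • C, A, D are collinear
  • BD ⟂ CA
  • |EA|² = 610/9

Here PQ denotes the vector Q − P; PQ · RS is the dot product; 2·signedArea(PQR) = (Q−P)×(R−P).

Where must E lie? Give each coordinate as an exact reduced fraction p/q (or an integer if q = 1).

1. E_x = 10/3  [2·signedArea(ECD) = -4692/185 ∩ ED · AC = -182/3]
2. E_y = -1  [2·signedArea(ECD) = -4692/185 ∩ ED · AC = -182/3]
   → E = (10/3, -1)

E = (10/3, -1)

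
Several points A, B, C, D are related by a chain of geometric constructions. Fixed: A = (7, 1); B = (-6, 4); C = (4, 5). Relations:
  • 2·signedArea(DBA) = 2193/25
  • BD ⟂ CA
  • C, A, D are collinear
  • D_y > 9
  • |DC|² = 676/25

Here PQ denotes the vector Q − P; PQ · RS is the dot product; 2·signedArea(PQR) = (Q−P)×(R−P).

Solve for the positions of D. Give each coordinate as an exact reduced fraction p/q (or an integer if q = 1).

D = (22/25, 229/25)

1. D_x = 22/25  [C, A, D are collinear ∩ BD ⟂ CA]
2. D_y = 229/25  [C, A, D are collinear ∩ BD ⟂ CA]
   → D = (22/25, 229/25)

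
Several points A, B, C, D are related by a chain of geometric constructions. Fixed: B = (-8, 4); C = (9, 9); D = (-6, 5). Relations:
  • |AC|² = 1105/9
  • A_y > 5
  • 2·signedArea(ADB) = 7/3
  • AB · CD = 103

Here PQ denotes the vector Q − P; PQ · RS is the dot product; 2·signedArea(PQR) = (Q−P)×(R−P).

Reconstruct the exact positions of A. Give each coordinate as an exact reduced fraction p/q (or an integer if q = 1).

A = (-5/3, 6)

1. A_x = -5/3  [AB · CD = 103 ∩ 2·signedArea(ADB) = 7/3]
2. A_y = 6  [AB · CD = 103 ∩ 2·signedArea(ADB) = 7/3]
   → A = (-5/3, 6)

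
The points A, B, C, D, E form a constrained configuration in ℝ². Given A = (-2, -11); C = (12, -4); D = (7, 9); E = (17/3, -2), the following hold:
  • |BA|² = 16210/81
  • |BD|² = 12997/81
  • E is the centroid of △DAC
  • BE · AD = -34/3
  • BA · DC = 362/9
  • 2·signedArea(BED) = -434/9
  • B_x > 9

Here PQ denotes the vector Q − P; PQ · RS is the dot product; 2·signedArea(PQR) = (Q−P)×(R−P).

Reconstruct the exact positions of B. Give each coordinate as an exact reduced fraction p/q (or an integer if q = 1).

1. B_x = 89/9  [BE · AD = -34/3 ∩ BA · DC = 362/9]
2. B_y = -10/3  [BE · AD = -34/3 ∩ BA · DC = 362/9]
   → B = (89/9, -10/3)

B = (89/9, -10/3)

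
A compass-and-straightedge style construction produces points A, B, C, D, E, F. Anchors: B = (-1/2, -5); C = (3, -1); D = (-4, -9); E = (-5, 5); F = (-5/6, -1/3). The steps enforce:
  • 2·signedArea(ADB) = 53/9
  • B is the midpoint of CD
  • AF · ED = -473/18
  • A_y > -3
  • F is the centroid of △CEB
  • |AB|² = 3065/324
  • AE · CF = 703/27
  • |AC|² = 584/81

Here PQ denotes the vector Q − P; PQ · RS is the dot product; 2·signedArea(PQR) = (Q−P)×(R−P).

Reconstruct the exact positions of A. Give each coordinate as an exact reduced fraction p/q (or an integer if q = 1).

A = (5/9, -19/9)

1. A_x = 5/9  [AF · ED = -473/18 ∩ AE · CF = 703/27]
2. A_y = -19/9  [AF · ED = -473/18 ∩ AE · CF = 703/27]
   → A = (5/9, -19/9)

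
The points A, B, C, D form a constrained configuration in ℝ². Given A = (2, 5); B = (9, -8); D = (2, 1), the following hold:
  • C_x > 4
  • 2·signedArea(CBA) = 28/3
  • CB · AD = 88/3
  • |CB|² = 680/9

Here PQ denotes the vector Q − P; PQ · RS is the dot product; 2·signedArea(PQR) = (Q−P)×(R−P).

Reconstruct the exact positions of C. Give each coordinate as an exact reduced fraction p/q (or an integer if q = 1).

1. C_x = 13/3  [CB · AD = 88/3 ∩ 2·signedArea(CBA) = 28/3]
2. C_y = -2/3  [CB · AD = 88/3 ∩ 2·signedArea(CBA) = 28/3]
   → C = (13/3, -2/3)

C = (13/3, -2/3)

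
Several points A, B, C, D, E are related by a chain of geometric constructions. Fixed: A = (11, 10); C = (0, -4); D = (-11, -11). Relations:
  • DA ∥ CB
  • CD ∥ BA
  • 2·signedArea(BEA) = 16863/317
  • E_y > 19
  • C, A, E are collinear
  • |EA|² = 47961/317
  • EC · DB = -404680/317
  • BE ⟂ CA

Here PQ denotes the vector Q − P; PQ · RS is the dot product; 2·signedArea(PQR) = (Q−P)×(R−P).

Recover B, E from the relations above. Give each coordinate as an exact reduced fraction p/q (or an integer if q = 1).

1. B_x = 22  [CD ∥ BA ∩ DA ∥ CB]
2. B_y = 17  [CD ∥ BA ∩ DA ∥ CB]
   → B = (22, 17)
3. E_x = 5896/317  [C, A, E are collinear ∩ BE ⟂ CA]
4. E_y = 6236/317  [C, A, E are collinear ∩ BE ⟂ CA]
   → E = (5896/317, 6236/317)

B = (22, 17)
E = (5896/317, 6236/317)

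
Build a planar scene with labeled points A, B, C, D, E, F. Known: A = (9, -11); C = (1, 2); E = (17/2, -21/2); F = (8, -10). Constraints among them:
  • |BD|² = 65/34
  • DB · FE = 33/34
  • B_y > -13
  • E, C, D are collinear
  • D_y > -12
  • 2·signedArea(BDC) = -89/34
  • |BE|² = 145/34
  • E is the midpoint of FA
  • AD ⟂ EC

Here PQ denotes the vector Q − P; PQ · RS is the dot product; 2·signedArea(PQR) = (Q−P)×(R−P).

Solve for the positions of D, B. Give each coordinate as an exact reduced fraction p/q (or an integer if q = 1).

1. D_x = 301/34  [E, C, D are collinear ∩ AD ⟂ EC]
2. D_y = -377/34  [E, C, D are collinear ∩ AD ⟂ EC]
   → D = (301/34, -377/34)
3. B_x = 165/17  [2·signedArea(BDC) = -89/34 ∩ DB · FE = 33/34]
4. B_y = -207/17  [2·signedArea(BDC) = -89/34 ∩ DB · FE = 33/34]
   → B = (165/17, -207/17)

B = (165/17, -207/17)
D = (301/34, -377/34)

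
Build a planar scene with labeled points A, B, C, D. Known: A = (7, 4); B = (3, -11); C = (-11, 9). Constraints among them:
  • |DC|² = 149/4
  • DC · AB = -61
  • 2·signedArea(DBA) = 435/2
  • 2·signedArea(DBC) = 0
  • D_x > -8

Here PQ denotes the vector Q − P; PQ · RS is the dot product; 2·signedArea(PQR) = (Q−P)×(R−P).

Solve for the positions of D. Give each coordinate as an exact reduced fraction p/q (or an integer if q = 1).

D = (-15/2, 4)

1. D_x = -15/2  [2·signedArea(DBC) = 0 ∩ DC · AB = -61]
2. D_y = 4  [2·signedArea(DBC) = 0 ∩ DC · AB = -61]
   → D = (-15/2, 4)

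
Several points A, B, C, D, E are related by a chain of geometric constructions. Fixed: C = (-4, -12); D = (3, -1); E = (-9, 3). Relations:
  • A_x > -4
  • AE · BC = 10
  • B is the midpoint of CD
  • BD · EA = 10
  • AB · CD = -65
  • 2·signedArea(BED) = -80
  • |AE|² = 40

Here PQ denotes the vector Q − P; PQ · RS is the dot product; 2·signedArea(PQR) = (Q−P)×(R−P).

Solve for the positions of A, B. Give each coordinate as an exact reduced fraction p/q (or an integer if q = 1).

A = (-3, 1)
B = (-1/2, -13/2)

1. B_x = -1/2  [B is the midpoint of CD]
2. B_y = -13/2  [B is the midpoint of CD]
   → B = (-1/2, -13/2)
3. A_x = -3  [line 7/2·x + 11/2·y + 5 = 0 ∩ |AE|² = 40]
4. A_y = 1  [line 7/2·x + 11/2·y + 5 = 0 ∩ |AE|² = 40]
   → A = (-3, 1)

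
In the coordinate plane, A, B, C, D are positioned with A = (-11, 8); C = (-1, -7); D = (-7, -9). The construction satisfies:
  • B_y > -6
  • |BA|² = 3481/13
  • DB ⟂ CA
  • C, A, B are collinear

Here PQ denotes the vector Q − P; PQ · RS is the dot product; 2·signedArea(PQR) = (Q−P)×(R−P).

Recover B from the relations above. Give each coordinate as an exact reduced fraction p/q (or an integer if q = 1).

B = (-25/13, -73/13)

1. B_x = -25/13  [C, A, B are collinear ∩ DB ⟂ CA]
2. B_y = -73/13  [C, A, B are collinear ∩ DB ⟂ CA]
   → B = (-25/13, -73/13)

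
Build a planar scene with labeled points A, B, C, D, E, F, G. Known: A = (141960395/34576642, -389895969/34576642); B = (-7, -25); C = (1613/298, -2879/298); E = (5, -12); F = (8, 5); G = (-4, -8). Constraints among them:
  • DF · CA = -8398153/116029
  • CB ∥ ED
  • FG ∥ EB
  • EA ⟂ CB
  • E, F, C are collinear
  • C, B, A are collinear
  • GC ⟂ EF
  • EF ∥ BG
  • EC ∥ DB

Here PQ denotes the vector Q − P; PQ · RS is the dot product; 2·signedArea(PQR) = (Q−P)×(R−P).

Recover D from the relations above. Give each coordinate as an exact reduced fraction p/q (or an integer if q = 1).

D = (-2209/298, -8147/298)

1. D_x = -2209/298  [EC ∥ DB ∩ CB ∥ ED]
2. D_y = -8147/298  [EC ∥ DB ∩ CB ∥ ED]
   → D = (-2209/298, -8147/298)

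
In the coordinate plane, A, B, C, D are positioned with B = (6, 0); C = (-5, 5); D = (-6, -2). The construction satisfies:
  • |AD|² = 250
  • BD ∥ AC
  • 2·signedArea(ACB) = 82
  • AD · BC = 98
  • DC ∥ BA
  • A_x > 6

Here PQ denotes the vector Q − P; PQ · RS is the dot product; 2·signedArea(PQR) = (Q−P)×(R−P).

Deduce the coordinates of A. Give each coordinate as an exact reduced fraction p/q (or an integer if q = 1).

A = (7, 7)

1. A_x = 7  [BD ∥ AC ∩ DC ∥ BA]
2. A_y = 7  [BD ∥ AC ∩ DC ∥ BA]
   → A = (7, 7)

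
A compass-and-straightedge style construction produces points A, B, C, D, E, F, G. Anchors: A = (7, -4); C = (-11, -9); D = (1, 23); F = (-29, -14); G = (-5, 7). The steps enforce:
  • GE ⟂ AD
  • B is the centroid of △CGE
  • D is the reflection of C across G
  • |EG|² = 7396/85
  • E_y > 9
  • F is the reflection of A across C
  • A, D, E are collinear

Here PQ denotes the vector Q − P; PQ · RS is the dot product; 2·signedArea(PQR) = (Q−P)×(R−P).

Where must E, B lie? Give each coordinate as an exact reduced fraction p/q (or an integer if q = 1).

1. E_x = 349/85  [A, D, E are collinear ∩ GE ⟂ AD]
2. E_y = 767/85  [A, D, E are collinear ∩ GE ⟂ AD]
   → E = (349/85, 767/85)
3. B_x = -337/85  [B is the centroid of △CGE]
4. B_y = 199/85  [B is the centroid of △CGE]
   → B = (-337/85, 199/85)

B = (-337/85, 199/85)
E = (349/85, 767/85)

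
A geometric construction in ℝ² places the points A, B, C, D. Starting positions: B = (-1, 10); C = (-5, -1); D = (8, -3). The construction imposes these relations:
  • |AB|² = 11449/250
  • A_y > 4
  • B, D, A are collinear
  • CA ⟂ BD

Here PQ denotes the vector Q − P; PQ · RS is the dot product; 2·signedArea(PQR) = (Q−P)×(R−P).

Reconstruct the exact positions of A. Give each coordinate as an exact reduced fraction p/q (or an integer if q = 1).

1. A_x = 713/250  [B, D, A are collinear ∩ CA ⟂ BD]
2. A_y = 1109/250  [B, D, A are collinear ∩ CA ⟂ BD]
   → A = (713/250, 1109/250)

A = (713/250, 1109/250)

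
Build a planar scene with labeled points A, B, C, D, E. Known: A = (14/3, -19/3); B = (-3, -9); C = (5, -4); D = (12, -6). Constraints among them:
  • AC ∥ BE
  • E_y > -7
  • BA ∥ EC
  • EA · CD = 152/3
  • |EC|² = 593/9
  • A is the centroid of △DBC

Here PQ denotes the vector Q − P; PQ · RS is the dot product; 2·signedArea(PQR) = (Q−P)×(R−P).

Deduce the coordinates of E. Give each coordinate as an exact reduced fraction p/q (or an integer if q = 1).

E = (-8/3, -20/3)

1. E_x = -8/3  [BA ∥ EC ∩ AC ∥ BE]
2. E_y = -20/3  [BA ∥ EC ∩ AC ∥ BE]
   → E = (-8/3, -20/3)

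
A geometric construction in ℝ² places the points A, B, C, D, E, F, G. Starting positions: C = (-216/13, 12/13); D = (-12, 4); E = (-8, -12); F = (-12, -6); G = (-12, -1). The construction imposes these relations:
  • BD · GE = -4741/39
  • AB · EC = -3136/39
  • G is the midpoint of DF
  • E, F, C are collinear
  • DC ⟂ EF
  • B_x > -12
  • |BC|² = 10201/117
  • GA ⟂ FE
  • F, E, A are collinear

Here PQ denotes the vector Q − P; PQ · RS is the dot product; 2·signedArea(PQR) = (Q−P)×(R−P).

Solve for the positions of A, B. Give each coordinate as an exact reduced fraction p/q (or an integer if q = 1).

A = (-186/13, -33/13)
B = (-446/39, -89/13)

1. A_x = -186/13  [F, E, A are collinear ∩ GA ⟂ FE]
2. A_y = -33/13  [F, E, A are collinear ∩ GA ⟂ FE]
   → A = (-186/13, -33/13)
3. B_x = -446/39  [BD · GE = -4741/39 ∩ AB · EC = -3136/39]
4. B_y = -89/13  [BD · GE = -4741/39 ∩ AB · EC = -3136/39]
   → B = (-446/39, -89/13)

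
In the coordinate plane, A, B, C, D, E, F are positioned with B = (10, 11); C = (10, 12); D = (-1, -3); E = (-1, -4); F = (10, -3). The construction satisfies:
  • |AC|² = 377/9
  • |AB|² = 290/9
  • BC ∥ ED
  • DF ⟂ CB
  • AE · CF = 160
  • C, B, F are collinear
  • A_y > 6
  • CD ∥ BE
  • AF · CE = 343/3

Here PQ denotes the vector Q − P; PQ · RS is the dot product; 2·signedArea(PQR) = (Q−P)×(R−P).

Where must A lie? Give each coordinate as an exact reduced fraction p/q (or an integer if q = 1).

A = (19/3, 20/3)

1. A_x = 19/3  [AF · CE = 343/3 ∩ AE · CF = 160]
2. A_y = 20/3  [AF · CE = 343/3 ∩ AE · CF = 160]
   → A = (19/3, 20/3)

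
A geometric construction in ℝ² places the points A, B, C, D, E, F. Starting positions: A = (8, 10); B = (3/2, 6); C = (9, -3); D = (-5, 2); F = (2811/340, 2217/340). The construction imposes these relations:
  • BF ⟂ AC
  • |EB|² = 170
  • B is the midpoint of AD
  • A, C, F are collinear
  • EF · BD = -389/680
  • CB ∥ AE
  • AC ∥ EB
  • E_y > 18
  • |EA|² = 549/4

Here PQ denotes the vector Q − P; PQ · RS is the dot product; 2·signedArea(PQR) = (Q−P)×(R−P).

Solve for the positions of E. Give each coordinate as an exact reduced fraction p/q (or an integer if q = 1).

E = (1/2, 19)

1. E_x = 1/2  [AC ∥ EB ∩ CB ∥ AE]
2. E_y = 19  [AC ∥ EB ∩ CB ∥ AE]
   → E = (1/2, 19)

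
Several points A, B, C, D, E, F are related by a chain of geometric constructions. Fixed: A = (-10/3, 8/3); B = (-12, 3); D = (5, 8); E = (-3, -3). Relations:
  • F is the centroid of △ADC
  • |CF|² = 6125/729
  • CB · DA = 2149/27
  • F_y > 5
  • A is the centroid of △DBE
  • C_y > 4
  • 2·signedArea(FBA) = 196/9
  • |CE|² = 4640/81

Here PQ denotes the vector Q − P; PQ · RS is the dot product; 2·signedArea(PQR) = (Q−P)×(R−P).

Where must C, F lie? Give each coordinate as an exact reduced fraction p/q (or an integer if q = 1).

1. C_x = -31/9  [line 25/3·x + 16/3·y + 119/27 = 0 ∩ |CE|² = 4640/81]
2. C_y = 41/9  [line 25/3·x + 16/3·y + 119/27 = 0 ∩ |CE|² = 4640/81]
   → C = (-31/9, 41/9)
3. F_x = -16/27  [F is the centroid of △ADC]
4. F_y = 137/27  [F is the centroid of △ADC]
   → F = (-16/27, 137/27)

C = (-31/9, 41/9)
F = (-16/27, 137/27)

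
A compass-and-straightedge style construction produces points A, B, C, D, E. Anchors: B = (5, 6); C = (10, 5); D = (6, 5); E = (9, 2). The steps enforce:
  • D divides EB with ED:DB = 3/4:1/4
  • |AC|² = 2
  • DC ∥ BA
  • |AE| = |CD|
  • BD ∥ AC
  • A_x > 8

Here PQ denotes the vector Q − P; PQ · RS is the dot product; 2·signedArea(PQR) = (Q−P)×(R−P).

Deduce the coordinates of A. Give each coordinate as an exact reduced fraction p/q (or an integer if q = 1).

1. A_x = 9  [BD ∥ AC ∩ DC ∥ BA]
2. A_y = 6  [BD ∥ AC ∩ DC ∥ BA]
   → A = (9, 6)

A = (9, 6)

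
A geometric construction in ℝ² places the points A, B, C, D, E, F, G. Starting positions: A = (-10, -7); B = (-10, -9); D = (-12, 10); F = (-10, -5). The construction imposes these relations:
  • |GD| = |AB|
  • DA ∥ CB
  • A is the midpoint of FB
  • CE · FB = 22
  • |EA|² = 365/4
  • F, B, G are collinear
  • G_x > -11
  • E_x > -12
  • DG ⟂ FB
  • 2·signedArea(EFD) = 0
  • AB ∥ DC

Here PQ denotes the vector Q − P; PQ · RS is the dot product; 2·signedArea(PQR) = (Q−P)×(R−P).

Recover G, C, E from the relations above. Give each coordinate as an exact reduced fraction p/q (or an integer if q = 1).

1. G_x = -10  [F, B, G are collinear ∩ DG ⟂ FB]
2. G_y = 10  [F, B, G are collinear ∩ DG ⟂ FB]
   → G = (-10, 10)
3. C_x = -12  [DA ∥ CB ∩ AB ∥ DC]
4. C_y = 8  [DA ∥ CB ∩ AB ∥ DC]
   → C = (-12, 8)
5. E_x = -11  [2·signedArea(EFD) = 0 ∩ CE · FB = 22]
6. E_y = 5/2  [2·signedArea(EFD) = 0 ∩ CE · FB = 22]
   → E = (-11, 5/2)

C = (-12, 8)
E = (-11, 5/2)
G = (-10, 10)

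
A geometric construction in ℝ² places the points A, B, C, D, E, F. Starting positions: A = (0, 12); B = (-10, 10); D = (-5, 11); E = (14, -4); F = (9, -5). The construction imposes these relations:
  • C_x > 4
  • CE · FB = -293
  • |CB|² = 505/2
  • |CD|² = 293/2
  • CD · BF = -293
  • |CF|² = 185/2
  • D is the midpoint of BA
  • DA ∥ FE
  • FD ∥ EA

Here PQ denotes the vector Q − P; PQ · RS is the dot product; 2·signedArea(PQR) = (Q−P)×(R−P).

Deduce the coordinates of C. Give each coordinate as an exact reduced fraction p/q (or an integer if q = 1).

C = (9/2, 7/2)

1. C_x = 9/2  [line -19·x + 15·y + 33 = 0 ∩ |CB|² = 505/2]
2. C_y = 7/2  [line -19·x + 15·y + 33 = 0 ∩ |CB|² = 505/2]
   → C = (9/2, 7/2)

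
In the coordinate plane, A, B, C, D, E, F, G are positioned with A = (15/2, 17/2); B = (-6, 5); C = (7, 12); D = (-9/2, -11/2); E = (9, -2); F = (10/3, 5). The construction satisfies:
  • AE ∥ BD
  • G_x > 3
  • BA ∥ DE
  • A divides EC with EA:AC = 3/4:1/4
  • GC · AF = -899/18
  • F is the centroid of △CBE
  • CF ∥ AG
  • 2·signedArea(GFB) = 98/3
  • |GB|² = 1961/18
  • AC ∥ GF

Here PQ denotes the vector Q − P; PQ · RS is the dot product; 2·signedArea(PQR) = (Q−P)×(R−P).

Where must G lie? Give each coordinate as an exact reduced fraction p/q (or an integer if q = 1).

G = (23/6, 3/2)

1. G_x = 23/6  [AC ∥ GF ∩ CF ∥ AG]
2. G_y = 3/2  [AC ∥ GF ∩ CF ∥ AG]
   → G = (23/6, 3/2)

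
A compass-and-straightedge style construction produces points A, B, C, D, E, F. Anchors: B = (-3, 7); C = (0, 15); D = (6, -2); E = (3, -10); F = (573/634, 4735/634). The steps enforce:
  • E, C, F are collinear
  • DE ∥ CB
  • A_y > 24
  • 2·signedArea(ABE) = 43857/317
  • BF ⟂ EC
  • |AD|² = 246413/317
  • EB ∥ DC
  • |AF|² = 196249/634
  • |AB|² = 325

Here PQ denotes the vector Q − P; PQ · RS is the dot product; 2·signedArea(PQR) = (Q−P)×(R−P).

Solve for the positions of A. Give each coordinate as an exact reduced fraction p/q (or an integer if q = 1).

1. A_x = -378/317  [line 17·x + 6·y + -41004/317 = 0 ∩ |AB|² = 325]
2. A_y = 7905/317  [line 17·x + 6·y + -41004/317 = 0 ∩ |AB|² = 325]
   → A = (-378/317, 7905/317)

A = (-378/317, 7905/317)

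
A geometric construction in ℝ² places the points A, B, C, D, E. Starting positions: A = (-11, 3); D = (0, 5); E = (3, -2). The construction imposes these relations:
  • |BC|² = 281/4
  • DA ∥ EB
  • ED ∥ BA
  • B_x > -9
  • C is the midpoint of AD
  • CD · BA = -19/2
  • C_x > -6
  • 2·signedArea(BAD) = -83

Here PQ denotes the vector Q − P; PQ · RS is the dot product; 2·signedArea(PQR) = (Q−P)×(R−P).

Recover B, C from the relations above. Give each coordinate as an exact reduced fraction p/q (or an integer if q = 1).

1. B_x = -8  [ED ∥ BA ∩ DA ∥ EB]
2. B_y = -4  [ED ∥ BA ∩ DA ∥ EB]
   → B = (-8, -4)
3. C_x = -11/2  [C is the midpoint of AD]
4. C_y = 4  [C is the midpoint of AD]
   → C = (-11/2, 4)

B = (-8, -4)
C = (-11/2, 4)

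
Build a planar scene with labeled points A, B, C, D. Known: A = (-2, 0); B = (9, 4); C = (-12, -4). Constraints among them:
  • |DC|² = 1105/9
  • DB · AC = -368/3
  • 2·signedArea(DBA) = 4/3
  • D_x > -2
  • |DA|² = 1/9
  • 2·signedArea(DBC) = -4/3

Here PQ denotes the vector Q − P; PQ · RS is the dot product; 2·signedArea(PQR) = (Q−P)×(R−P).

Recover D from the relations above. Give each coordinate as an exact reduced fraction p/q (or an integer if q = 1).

1. D_x = -5/3  [2·signedArea(DBA) = 4/3 ∩ DB · AC = -368/3]
2. D_y = 0  [2·signedArea(DBA) = 4/3 ∩ DB · AC = -368/3]
   → D = (-5/3, 0)

D = (-5/3, 0)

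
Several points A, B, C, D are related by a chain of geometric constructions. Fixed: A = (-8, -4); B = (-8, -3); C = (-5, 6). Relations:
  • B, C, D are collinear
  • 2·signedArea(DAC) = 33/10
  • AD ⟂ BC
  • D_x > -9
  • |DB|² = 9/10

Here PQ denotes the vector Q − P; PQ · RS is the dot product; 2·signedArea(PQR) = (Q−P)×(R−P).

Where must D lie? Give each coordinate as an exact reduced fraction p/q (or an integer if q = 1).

1. D_x = -83/10  [B, C, D are collinear ∩ AD ⟂ BC]
2. D_y = -39/10  [B, C, D are collinear ∩ AD ⟂ BC]
   → D = (-83/10, -39/10)

D = (-83/10, -39/10)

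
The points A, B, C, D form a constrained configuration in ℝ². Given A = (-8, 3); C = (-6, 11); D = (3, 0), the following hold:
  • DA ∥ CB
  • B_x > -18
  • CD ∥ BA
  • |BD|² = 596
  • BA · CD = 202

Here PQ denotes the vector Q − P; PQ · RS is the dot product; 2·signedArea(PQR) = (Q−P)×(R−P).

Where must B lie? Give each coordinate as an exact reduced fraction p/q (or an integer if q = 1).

B = (-17, 14)

1. B_x = -17  [CD ∥ BA ∩ DA ∥ CB]
2. B_y = 14  [CD ∥ BA ∩ DA ∥ CB]
   → B = (-17, 14)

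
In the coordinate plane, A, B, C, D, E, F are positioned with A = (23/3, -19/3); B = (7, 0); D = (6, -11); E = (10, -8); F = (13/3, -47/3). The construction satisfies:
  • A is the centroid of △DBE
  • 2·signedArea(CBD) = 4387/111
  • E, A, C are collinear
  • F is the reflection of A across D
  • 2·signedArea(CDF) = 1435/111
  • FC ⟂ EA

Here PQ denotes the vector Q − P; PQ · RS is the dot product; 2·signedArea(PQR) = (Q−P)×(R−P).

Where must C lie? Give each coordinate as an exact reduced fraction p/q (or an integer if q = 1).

C = (1096/111, -878/111)

1. C_x = 1096/111  [E, A, C are collinear ∩ FC ⟂ EA]
2. C_y = -878/111  [E, A, C are collinear ∩ FC ⟂ EA]
   → C = (1096/111, -878/111)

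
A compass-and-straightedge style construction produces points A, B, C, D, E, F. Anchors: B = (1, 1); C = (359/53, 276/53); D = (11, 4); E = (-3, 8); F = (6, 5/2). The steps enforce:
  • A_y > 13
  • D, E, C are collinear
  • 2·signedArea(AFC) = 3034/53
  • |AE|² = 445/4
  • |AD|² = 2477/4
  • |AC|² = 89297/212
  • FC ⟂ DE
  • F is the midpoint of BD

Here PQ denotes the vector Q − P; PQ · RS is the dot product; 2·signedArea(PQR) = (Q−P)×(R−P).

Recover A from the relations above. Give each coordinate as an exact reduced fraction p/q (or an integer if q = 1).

1. A_x = -12  [line -287/106·x + 41/53·y + -4551/106 = 0 ∩ |AE|² = 445/4]
2. A_y = 27/2  [line -287/106·x + 41/53·y + -4551/106 = 0 ∩ |AE|² = 445/4]
   → A = (-12, 27/2)

A = (-12, 27/2)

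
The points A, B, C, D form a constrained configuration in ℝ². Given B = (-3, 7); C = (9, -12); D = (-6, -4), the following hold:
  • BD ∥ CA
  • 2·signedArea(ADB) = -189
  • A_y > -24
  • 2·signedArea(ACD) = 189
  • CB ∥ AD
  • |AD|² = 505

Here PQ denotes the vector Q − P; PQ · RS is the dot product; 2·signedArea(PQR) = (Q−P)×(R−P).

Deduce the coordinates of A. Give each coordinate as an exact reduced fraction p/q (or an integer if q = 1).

A = (6, -23)

1. A_x = 6  [CB ∥ AD ∩ BD ∥ CA]
2. A_y = -23  [CB ∥ AD ∩ BD ∥ CA]
   → A = (6, -23)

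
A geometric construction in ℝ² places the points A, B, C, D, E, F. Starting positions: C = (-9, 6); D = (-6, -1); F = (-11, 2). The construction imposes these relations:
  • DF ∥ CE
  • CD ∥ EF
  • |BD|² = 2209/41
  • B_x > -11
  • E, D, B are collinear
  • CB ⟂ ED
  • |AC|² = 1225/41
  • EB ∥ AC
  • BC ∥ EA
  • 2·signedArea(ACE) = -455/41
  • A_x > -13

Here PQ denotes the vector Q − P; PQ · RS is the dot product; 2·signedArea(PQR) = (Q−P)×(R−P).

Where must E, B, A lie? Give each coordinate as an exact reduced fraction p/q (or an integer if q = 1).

1. E_x = -14  [CD ∥ EF ∩ DF ∥ CE]
2. E_y = 9  [CD ∥ EF ∩ DF ∥ CE]
   → E = (-14, 9)
3. B_x = -434/41  [E, D, B are collinear ∩ CB ⟂ ED]
4. B_y = 194/41  [E, D, B are collinear ∩ CB ⟂ ED]
   → B = (-434/41, 194/41)
5. A_x = -509/41  [EB ∥ AC ∩ BC ∥ EA]
6. A_y = 421/41  [EB ∥ AC ∩ BC ∥ EA]
   → A = (-509/41, 421/41)

A = (-509/41, 421/41)
B = (-434/41, 194/41)
E = (-14, 9)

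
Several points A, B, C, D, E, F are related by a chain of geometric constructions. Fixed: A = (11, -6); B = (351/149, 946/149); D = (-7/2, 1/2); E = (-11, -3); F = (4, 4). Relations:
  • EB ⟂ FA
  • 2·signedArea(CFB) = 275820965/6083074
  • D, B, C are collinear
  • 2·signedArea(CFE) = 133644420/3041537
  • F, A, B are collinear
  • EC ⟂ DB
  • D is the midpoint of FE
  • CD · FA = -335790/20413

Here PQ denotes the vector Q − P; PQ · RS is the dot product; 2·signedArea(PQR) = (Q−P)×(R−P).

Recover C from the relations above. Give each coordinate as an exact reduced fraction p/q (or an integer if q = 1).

C = (-54773819/6083074, -30403147/6083074)

1. C_x = -54773819/6083074  [D, B, C are collinear ∩ EC ⟂ DB]
2. C_y = -30403147/6083074  [D, B, C are collinear ∩ EC ⟂ DB]
   → C = (-54773819/6083074, -30403147/6083074)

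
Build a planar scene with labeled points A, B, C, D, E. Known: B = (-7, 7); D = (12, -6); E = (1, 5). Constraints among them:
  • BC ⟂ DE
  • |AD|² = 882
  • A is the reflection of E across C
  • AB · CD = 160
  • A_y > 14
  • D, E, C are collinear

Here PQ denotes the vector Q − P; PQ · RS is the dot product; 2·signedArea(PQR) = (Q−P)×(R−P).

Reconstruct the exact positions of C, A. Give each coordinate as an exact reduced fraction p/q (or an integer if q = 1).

1. C_x = -4  [D, E, C are collinear ∩ BC ⟂ DE]
2. C_y = 10  [D, E, C are collinear ∩ BC ⟂ DE]
   → C = (-4, 10)
3. A_x = -9  [A is the reflection of E across C]
4. A_y = 15  [A is the reflection of E across C]
   → A = (-9, 15)

A = (-9, 15)
C = (-4, 10)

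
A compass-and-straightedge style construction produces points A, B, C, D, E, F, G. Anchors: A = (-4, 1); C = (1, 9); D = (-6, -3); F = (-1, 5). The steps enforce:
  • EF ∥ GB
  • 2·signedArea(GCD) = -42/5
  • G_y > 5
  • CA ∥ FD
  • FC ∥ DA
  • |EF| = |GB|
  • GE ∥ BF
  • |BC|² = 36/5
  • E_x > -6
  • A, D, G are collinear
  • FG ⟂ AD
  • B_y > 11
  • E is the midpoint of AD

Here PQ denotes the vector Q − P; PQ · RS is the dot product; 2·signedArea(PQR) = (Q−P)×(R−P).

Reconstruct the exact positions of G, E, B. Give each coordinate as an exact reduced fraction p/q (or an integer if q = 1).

B = (11/5, 57/5)
E = (-5, -1)
G = (-9/5, 27/5)

1. G_x = -9/5  [A, D, G are collinear ∩ FG ⟂ AD]
2. G_y = 27/5  [A, D, G are collinear ∩ FG ⟂ AD]
   → G = (-9/5, 27/5)
3. E_x = -5  [E is the midpoint of AD]
4. E_y = -1  [E is the midpoint of AD]
   → E = (-5, -1)
5. B_x = 11/5  [GE ∥ BF ∩ EF ∥ GB]
6. B_y = 57/5  [GE ∥ BF ∩ EF ∥ GB]
   → B = (11/5, 57/5)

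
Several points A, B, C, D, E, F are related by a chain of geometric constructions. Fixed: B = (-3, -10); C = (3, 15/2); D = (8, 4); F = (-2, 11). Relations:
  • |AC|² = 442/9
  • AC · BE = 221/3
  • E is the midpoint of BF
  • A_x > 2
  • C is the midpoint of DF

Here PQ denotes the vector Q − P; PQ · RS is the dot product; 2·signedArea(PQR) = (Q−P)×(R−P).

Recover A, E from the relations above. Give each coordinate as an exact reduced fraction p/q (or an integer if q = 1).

1. E_x = -5/2  [E is the midpoint of BF]
2. E_y = 1/2  [E is the midpoint of BF]
   → E = (-5/2, 1/2)
3. A_x = 8/3  [line -1/2·x + -21/2·y + 79/12 = 0 ∩ |AC|² = 442/9]
4. A_y = 1/2  [line -1/2·x + -21/2·y + 79/12 = 0 ∩ |AC|² = 442/9]
   → A = (8/3, 1/2)

A = (8/3, 1/2)
E = (-5/2, 1/2)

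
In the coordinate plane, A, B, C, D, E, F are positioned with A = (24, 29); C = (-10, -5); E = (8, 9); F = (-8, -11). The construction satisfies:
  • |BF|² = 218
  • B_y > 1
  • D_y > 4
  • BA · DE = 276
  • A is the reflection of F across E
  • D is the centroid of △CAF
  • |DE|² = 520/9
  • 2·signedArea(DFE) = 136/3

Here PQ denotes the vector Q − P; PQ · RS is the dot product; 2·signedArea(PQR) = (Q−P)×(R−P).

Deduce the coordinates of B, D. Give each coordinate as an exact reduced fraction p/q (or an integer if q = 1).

1. D_x = 2  [D is the centroid of △CAF]
2. D_y = 13/3  [D is the centroid of △CAF]
   → D = (2, 13/3)
3. B_x = -1  [line -6·x + -14/3·y + 10/3 = 0 ∩ |BF|² = 218]
4. B_y = 2  [line -6·x + -14/3·y + 10/3 = 0 ∩ |BF|² = 218]
   → B = (-1, 2)

B = (-1, 2)
D = (2, 13/3)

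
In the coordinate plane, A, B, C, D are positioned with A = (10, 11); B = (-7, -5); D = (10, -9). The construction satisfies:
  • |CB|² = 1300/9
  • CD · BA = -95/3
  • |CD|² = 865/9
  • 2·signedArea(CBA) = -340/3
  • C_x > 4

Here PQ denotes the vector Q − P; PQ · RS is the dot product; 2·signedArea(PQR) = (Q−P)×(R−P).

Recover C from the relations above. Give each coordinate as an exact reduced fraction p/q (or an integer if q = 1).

C = (13/3, -1)

1. C_x = 13/3  [CD · BA = -95/3 ∩ 2·signedArea(CBA) = -340/3]
2. C_y = -1  [CD · BA = -95/3 ∩ 2·signedArea(CBA) = -340/3]
   → C = (13/3, -1)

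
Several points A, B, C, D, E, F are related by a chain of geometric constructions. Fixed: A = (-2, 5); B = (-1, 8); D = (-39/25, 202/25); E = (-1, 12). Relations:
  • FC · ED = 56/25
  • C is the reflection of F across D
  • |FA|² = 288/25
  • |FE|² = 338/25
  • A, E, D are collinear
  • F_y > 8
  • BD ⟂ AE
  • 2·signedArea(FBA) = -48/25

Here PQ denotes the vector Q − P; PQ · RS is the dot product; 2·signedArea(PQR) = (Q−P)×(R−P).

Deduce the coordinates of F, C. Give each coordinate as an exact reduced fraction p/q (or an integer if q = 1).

C = (-8/5, 39/5)
F = (-38/25, 209/25)

1. F_x = -38/25  [line 3·x + -1·y + 323/25 = 0 ∩ |FA|² = 288/25]
2. F_y = 209/25  [line 3·x + -1·y + 323/25 = 0 ∩ |FA|² = 288/25]
   → F = (-38/25, 209/25)
3. C_x = -8/5  [C is the reflection of F across D]
4. C_y = 39/5  [C is the reflection of F across D]
   → C = (-8/5, 39/5)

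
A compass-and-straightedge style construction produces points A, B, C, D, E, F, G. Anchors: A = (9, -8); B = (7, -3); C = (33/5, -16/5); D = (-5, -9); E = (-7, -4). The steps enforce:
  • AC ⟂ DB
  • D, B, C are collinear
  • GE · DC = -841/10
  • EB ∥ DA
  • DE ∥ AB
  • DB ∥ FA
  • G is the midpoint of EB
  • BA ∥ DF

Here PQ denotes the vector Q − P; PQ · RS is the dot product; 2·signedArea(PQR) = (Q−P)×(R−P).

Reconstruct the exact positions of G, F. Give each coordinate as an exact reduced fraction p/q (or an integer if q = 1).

F = (-3, -14)
G = (0, -7/2)

1. G_x = 0  [G is the midpoint of EB]
2. G_y = -7/2  [G is the midpoint of EB]
   → G = (0, -7/2)
3. F_x = -3  [DB ∥ FA ∩ BA ∥ DF]
4. F_y = -14  [DB ∥ FA ∩ BA ∥ DF]
   → F = (-3, -14)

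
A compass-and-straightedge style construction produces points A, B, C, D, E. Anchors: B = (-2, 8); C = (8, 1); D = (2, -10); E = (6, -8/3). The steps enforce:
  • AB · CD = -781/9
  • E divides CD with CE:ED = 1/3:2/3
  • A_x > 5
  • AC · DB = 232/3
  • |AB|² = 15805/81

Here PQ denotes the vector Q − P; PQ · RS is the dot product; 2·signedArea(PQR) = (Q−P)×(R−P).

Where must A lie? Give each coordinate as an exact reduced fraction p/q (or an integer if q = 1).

1. A_x = 16/3  [AB · CD = -781/9 ∩ AC · DB = 232/3]
2. A_y = -35/9  [AB · CD = -781/9 ∩ AC · DB = 232/3]
   → A = (16/3, -35/9)

A = (16/3, -35/9)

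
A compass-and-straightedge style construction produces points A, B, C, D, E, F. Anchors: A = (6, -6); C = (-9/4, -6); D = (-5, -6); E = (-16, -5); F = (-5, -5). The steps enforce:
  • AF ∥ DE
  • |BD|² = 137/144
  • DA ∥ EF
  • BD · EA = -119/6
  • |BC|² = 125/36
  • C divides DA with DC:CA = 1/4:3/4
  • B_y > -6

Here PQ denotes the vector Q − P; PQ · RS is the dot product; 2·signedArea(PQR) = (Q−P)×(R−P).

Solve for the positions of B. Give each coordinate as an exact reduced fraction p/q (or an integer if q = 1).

B = (-49/12, -17/3)

1. B_x = -49/12  [line -22·x + 1·y + -505/6 = 0 ∩ |BD|² = 137/144]
2. B_y = -17/3  [line -22·x + 1·y + -505/6 = 0 ∩ |BD|² = 137/144]
   → B = (-49/12, -17/3)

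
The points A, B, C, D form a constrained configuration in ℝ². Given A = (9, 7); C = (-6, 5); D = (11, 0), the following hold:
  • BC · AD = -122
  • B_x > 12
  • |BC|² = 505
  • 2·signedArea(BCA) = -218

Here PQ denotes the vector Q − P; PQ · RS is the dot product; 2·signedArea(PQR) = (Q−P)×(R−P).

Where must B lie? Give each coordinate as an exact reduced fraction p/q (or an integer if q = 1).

B = (13, -7)

1. B_x = 13  [2·signedArea(BCA) = -218 ∩ BC · AD = -122]
2. B_y = -7  [2·signedArea(BCA) = -218 ∩ BC · AD = -122]
   → B = (13, -7)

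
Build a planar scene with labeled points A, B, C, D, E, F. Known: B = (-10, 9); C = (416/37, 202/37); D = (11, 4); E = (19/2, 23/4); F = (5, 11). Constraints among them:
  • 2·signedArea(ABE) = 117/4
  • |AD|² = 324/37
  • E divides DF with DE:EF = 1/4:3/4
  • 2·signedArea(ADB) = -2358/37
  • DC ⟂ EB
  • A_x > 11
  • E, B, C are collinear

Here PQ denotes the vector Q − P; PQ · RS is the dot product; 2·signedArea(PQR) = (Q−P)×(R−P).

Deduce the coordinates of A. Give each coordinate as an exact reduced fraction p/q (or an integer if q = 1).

1. A_x = 425/37  [2·signedArea(ADB) = -2358/37 ∩ 2·signedArea(ABE) = 117/4]
2. A_y = 256/37  [2·signedArea(ADB) = -2358/37 ∩ 2·signedArea(ABE) = 117/4]
   → A = (425/37, 256/37)

A = (425/37, 256/37)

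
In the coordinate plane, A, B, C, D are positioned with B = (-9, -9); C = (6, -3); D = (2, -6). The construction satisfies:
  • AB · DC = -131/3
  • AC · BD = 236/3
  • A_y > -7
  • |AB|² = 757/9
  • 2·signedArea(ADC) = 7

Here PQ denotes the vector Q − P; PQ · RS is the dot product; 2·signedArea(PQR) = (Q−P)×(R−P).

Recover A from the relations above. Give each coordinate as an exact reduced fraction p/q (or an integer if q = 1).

A = (-1/3, -6)

1. A_x = -1/3  [AB · DC = -131/3 ∩ 2·signedArea(ADC) = 7]
2. A_y = -6  [AB · DC = -131/3 ∩ 2·signedArea(ADC) = 7]
   → A = (-1/3, -6)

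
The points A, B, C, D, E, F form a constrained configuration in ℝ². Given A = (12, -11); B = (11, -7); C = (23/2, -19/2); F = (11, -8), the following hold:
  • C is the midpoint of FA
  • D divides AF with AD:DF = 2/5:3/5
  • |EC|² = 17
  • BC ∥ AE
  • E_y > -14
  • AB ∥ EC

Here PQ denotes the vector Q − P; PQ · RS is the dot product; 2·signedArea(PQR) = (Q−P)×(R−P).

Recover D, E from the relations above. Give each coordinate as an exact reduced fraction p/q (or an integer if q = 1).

1. D_x = 58/5  [D divides AF with AD:DF = 2/5:3/5]
2. D_y = -49/5  [D divides AF with AD:DF = 2/5:3/5]
   → D = (58/5, -49/5)
3. E_x = 25/2  [AB ∥ EC ∩ BC ∥ AE]
4. E_y = -27/2  [AB ∥ EC ∩ BC ∥ AE]
   → E = (25/2, -27/2)

D = (58/5, -49/5)
E = (25/2, -27/2)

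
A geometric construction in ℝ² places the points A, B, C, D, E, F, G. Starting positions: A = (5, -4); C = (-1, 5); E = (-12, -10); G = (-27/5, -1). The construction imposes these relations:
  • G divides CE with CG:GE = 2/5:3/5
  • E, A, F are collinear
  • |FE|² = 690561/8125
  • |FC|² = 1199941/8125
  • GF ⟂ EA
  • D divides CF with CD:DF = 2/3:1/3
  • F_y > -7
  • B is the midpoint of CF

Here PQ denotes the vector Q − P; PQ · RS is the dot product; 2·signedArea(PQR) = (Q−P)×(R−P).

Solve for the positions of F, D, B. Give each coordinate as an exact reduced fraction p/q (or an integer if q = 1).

B = (-3499/1625, -3139/3250)
D = (-12371/4875, -4801/1625)
F = (-5373/1625, -11264/1625)

1. F_x = -5373/1625  [E, A, F are collinear ∩ GF ⟂ EA]
2. F_y = -11264/1625  [E, A, F are collinear ∩ GF ⟂ EA]
   → F = (-5373/1625, -11264/1625)
3. D_x = -12371/4875  [D divides CF with CD:DF = 2/3:1/3]
4. D_y = -4801/1625  [D divides CF with CD:DF = 2/3:1/3]
   → D = (-12371/4875, -4801/1625)
5. B_x = -3499/1625  [B is the midpoint of CF]
6. B_y = -3139/3250  [B is the midpoint of CF]
   → B = (-3499/1625, -3139/3250)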